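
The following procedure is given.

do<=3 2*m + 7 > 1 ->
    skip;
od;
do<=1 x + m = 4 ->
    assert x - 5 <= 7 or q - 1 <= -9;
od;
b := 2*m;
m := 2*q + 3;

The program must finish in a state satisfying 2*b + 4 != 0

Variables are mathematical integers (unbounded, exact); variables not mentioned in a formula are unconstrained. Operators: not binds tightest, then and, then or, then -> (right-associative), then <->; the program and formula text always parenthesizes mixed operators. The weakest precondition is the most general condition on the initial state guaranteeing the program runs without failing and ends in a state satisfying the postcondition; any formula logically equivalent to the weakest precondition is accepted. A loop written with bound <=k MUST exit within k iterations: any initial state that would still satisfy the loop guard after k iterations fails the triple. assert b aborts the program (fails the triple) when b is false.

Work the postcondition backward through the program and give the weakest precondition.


Working backward. After the program, the postcondition 2*b + 4 != 0 must hold; in canonical form it is 2*b != -4.
Before m := 2*q + 3: 2*b != -4
Before b := 2*m: 4*m != -4
Before the loop (bound <=1), unroll the exhaustion recursion (WP_0 = exit-now case; WP_j = one more guarded iteration, up to j = 1):
  WP_0: (not (m + x = 4)) and 4*m != -4
  WP_1: (m + x = 4 -> ((x <= 12 or q <= -8) and (not (m + x = 4)) and 4*m != -4)) and ((not (m + x = 4)) -> 4*m != -4)
So before the loop: (m + x = 4 -> ((x <= 12 or q <= -8) and (not (m + x = 4)) and 4*m != -4)) and ((not (m + x = 4)) -> 4*m != -4)
Before the loop (bound <=3), unroll the exhaustion recursion (WP_0 = exit-now case; WP_j = one more guarded iteration, up to j = 3):
  WP_0: (not (2*m > -6)) and (m + x = 4 -> ((x <= 12 or q <= -8) and (not (m + x = 4)) and 4*m != -4)) and ((not (m + x = 4)) -> 4*m != -4)
  WP_1: (2*m > -6 -> ((not (2*m > -6)) and (m + x = 4 -> ((x <= 12 or q <= -8) and (not (m + x = 4)) and 4*m != -4)) and ((not (m + x = 4)) -> 4*m != -4))) and ((not (2*m > -6)) -> ((m + x = 4 -> ((x <= 12 or q <= -8) and (not (m + x = 4)) and 4*m != -4)) and ((not (m + x = 4)) -> 4*m != -4)))
  WP_2: (2*m > -6 -> ((2*m > -6 -> ((not (2*m > -6)) and (m + x = 4 -> ((x <= 12 or q <= -8) and (not (m + x = 4)) and 4*m != -4)) and ((not (m + x = 4)) -> 4*m != -4))) and ((not (2*m > -6)) -> ((m + x = 4 -> ((x <= 12 or q <= -8) and (not (m + x = 4)) and 4*m != -4)) and ((not (m + x = 4)) -> 4*m != -4))))) and ((not (2*m > -6)) -> ((m + x = 4 -> ((x <= 12 or q <= -8) and (not (m + x = 4)) and 4*m != -4)) and ((not (m + x = 4)) -> 4*m != -4)))
  WP_3: (2*m > -6 -> ((2*m > -6 -> ((2*m > -6 -> ((not (2*m > -6)) and (m + x = 4 -> ((x <= 12 or q <= -8) and (not (m + x = 4)) and 4*m != -4)) and ((not (m + x = 4)) -> 4*m != -4))) and ((not (2*m > -6)) -> ((m + x = 4 -> ((x <= 12 or q <= -8) and (not (m + x = 4)) and 4*m != -4)) and ((not (m + x = 4)) -> 4*m != -4))))) and ((not (2*m > -6)) -> ((m + x = 4 -> ((x <= 12 or q <= -8) and (not (m + x = 4)) and 4*m != -4)) and ((not (m + x = 4)) -> 4*m != -4))))) and ((not (2*m > -6)) -> ((m + x = 4 -> ((x <= 12 or q <= -8) and (not (m + x = 4)) and 4*m != -4)) and ((not (m + x = 4)) -> 4*m != -4)))
So before the loop: (2*m > -6 -> ((2*m > -6 -> ((2*m > -6 -> ((not (2*m > -6)) and (m + x = 4 -> ((x <= 12 or q <= -8) and (not (m + x = 4)) and 4*m != -4)) and ((not (m + x = 4)) -> 4*m != -4))) and ((not (2*m > -6)) -> ((m + x = 4 -> ((x <= 12 or q <= -8) and (not (m + x = 4)) and 4*m != -4)) and ((not (m + x = 4)) -> 4*m != -4))))) and ((not (2*m > -6)) -> ((m + x = 4 -> ((x <= 12 or q <= -8) and (not (m + x = 4)) and 4*m != -4)) and ((not (m + x = 4)) -> 4*m != -4))))) and ((not (2*m > -6)) -> ((m + x = 4 -> ((x <= 12 or q <= -8) and (not (m + x = 4)) and 4*m != -4)) and ((not (m + x = 4)) -> 4*m != -4)))
Answer: WP = (2*m > -6 -> ((2*m > -6 -> ((2*m > -6 -> ((not (2*m > -6)) and (m + x = 4 -> ((x <= 12 or q <= -8) and (not (m + x = 4)) and 4*m != -4)) and ((not (m + x = 4)) -> 4*m != -4))) and ((not (2*m > -6)) -> ((m + x = 4 -> ((x <= 12 or q <= -8) and (not (m + x = 4)) and 4*m != -4)) and ((not (m + x = 4)) -> 4*m != -4))))) and ((not (2*m > -6)) -> ((m + x = 4 -> ((x <= 12 or q <= -8) and (not (m + x = 4)) and 4*m != -4)) and ((not (m + x = 4)) -> 4*m != -4))))) and ((not (2*m > -6)) -> ((m + x = 4 -> ((x <= 12 or q <= -8) and (not (m + x = 4)) and 4*m != -4)) and ((not (m + x = 4)) -> 4*m != -4)))


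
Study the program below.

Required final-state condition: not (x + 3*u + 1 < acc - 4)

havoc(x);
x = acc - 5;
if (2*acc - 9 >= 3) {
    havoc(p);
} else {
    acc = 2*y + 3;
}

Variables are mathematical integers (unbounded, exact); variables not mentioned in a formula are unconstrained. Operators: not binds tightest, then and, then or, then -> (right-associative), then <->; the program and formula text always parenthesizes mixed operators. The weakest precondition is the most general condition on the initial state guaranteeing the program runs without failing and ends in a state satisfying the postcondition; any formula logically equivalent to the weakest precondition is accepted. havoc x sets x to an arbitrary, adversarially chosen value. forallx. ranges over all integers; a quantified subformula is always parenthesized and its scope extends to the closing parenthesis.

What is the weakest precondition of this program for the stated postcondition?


Working backward. After the program, the postcondition not (x + 3*u + 1 < acc - 4) must hold; in canonical form it is not (3*u + x < acc - 5).
Then branch requires not (3*u + x < acc - 5); else branch requires not (3*u + x < 2*y - 2).
Before the if: (2*acc >= 12 -> (not (3*u + x < acc - 5))) and ((not (2*acc >= 12)) -> (not (3*u + x < 2*y - 2)))
Before x := acc - 5: (2*acc >= 12 -> (not (3*u < 0))) and ((not (2*acc >= 12)) -> (not (acc + 3*u < 2*y + 3)))
Before havoc x: (2*acc >= 12 -> (not (3*u < 0))) and ((not (2*acc >= 12)) -> (not (acc + 3*u < 2*y + 3)))
Answer: WP = (2*acc >= 12 -> (not (3*u < 0))) and ((not (2*acc >= 12)) -> (not (acc + 3*u < 2*y + 3)))


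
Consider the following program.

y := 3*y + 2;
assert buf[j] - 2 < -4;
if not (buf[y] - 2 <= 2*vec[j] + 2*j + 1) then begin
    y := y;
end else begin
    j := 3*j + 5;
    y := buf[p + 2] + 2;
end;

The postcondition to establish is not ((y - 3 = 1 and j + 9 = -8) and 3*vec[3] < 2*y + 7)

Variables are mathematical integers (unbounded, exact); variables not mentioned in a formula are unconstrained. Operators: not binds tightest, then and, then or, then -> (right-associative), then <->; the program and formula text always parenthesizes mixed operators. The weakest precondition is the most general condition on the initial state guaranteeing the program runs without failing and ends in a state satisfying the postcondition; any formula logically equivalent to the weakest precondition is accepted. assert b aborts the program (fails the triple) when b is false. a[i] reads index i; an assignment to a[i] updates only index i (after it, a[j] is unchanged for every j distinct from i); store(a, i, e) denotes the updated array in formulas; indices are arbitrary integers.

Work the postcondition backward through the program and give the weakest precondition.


Working backward. After the program, the postcondition not ((y - 3 = 1 and j + 9 = -8) and 3*vec[3] < 2*y + 7) must hold; in canonical form it is not (y = 4 and j = -17 and 3*vec[3] < 2*y + 7).
Then branch requires not (y = 4 and j = -17 and 3*vec[3] < 2*y + 7); else branch requires not (buf[p + 2] = 2 and 3*j = -22 and 3*vec[3] < 2*buf[p + 2] + 11).
Before the if: ((not (buf[y] <= 2*vec[j] + 2*j + 3)) -> (not (y = 4 and j = -17 and 3*vec[3] < 2*y + 7))) and (buf[y] <= 2*vec[j] + 2*j + 3 -> (not (buf[p + 2] = 2 and 3*j = -22 and 3*vec[3] < 2*buf[p + 2] + 11)))
Before assert buf[j] - 2 < -4: buf[j] < -2 and ((not (buf[y] <= 2*vec[j] + 2*j + 3)) -> (not (y = 4 and j = -17 and 3*vec[3] < 2*y + 7))) and (buf[y] <= 2*vec[j] + 2*j + 3 -> (not (buf[p + 2] = 2 and 3*j = -22 and 3*vec[3] < 2*buf[p + 2] + 11)))
Before y := 3*y + 2: buf[j] < -2 and ((not (buf[3*y + 2] <= 2*vec[j] + 2*j + 3)) -> (not (3*y = 2 and j = -17 and 3*vec[3] < 6*y + 11))) and (buf[3*y + 2] <= 2*vec[j] + 2*j + 3 -> (not (buf[p + 2] = 2 and 3*j = -22 and 3*vec[3] < 2*buf[p + 2] + 11)))
Answer: WP = buf[j] < -2 and ((not (buf[3*y + 2] <= 2*vec[j] + 2*j + 3)) -> (not (3*y = 2 and j = -17 and 3*vec[3] < 6*y + 11))) and (buf[3*y + 2] <= 2*vec[j] + 2*j + 3 -> (not (buf[p + 2] = 2 and 3*j = -22 and 3*vec[3] < 2*buf[p + 2] + 11)))


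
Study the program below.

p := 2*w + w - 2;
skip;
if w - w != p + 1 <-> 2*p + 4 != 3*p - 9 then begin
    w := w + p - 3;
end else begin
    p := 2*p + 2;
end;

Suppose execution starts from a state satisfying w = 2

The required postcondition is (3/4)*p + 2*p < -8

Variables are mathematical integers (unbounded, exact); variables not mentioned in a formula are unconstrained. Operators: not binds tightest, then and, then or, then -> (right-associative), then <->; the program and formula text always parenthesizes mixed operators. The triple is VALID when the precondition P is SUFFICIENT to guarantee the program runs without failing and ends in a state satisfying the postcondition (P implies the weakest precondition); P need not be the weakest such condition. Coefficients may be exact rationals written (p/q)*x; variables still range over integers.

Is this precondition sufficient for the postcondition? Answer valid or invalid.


Working backward. After the program, the postcondition (3/4)*p + 2*p < -8 must hold; in canonical form it is (11/4)*p < -8.
Then branch requires (11/4)*p < -8; else branch requires (11/2)*p < -27/2.
Before the if: ((p != -1 <-> p != 13) -> (11/4)*p < -8) and ((not (p != -1 <-> p != 13)) -> (11/2)*p < -27/2)
Before skip: ((p != -1 <-> p != 13) -> (11/4)*p < -8) and ((not (p != -1 <-> p != 13)) -> (11/2)*p < -27/2)
Before p := 2*w + w - 2: ((3*w != 1 <-> 3*w != 15) -> (33/4)*w < -5/2) and ((not (3*w != 1 <-> 3*w != 15)) -> (33/2)*w < -5/2)
The weakest precondition is ((3*w != 1 <-> 3*w != 15) -> (33/4)*w < -5/2) and ((not (3*w != 1 <-> 3*w != 15)) -> (33/2)*w < -5/2).
Check whether w = 2 implies it.
Countermodel: at the initial state w = 2, the precondition holds but the weakest precondition fails.
Answer: invalid


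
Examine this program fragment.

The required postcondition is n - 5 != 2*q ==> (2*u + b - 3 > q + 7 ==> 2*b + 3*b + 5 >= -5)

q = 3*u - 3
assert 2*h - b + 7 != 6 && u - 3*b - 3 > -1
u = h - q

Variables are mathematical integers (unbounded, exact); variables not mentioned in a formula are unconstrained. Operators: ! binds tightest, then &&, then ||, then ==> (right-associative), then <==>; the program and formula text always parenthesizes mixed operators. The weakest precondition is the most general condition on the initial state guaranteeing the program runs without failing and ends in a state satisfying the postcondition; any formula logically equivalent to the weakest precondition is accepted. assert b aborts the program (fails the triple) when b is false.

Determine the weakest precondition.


Working backward. After the program, the postcondition n - 5 != 2*q ==> (2*u + b - 3 > q + 7 ==> 2*b + 3*b + 5 >= -5) must hold; in canonical form it is n != 2*q + 5 ==> (b + 2*u > q + 10 ==> 5*b >= -10).
Before u := h - q: n != 2*q + 5 ==> (b + 2*h > 3*q + 10 ==> 5*b >= -10)
Before assert 2*h - b + 7 != 6 && u - 3*b - 3 > -1: 2*h != b - 1 && u > 3*b + 2 && (n != 2*q + 5 ==> (b + 2*h > 3*q + 10 ==> 5*b >= -10))
Before q := 3*u - 3: 2*h != b - 1 && u > 3*b + 2 && (n != 6*u - 1 ==> (b + 2*h > 9*u + 1 ==> 5*b >= -10))
Answer: WP = 2*h != b - 1 && u > 3*b + 2 && (n != 6*u - 1 ==> (b + 2*h > 9*u + 1 ==> 5*b >= -10))


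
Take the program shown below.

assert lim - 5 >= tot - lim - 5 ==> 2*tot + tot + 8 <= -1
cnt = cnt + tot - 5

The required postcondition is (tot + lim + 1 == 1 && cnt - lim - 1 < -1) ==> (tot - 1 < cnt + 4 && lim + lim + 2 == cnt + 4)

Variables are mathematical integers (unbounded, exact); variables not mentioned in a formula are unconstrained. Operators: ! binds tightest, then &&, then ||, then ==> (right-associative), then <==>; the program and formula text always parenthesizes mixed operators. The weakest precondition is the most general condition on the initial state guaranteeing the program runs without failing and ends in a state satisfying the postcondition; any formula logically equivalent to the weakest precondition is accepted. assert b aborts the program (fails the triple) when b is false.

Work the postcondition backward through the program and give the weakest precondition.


Working backward. After the program, the postcondition (tot + lim + 1 == 1 && cnt - lim - 1 < -1) ==> (tot - 1 < cnt + 4 && lim + lim + 2 == cnt + 4) must hold; in canonical form it is (lim + tot == 0 && cnt < lim) ==> (tot < cnt + 5 && 2*lim == cnt + 2).
Before cnt := cnt + tot - 5: (lim + tot == 0 && cnt + tot < lim + 5) ==> (cnt > 0 && 2*lim == cnt + tot - 3)
Before assert lim - 5 >= tot - lim - 5 ==> 2*tot + tot + 8 <= -1: (2*lim >= tot ==> 3*tot <= -9) && ((lim + tot == 0 && cnt + tot < lim + 5) ==> (cnt > 0 && 2*lim == cnt + tot - 3))
Answer: WP = (2*lim >= tot ==> 3*tot <= -9) && ((lim + tot == 0 && cnt + tot < lim + 5) ==> (cnt > 0 && 2*lim == cnt + tot - 3))


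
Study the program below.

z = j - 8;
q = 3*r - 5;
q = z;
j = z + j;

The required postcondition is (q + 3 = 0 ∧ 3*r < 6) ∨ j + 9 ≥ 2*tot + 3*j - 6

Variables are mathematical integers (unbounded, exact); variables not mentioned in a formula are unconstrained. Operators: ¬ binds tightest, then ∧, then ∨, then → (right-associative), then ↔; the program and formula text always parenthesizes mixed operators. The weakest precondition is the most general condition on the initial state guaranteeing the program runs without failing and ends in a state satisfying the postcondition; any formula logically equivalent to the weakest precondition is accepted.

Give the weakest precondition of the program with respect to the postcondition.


Working backward. After the program, the postcondition (q + 3 = 0 ∧ 3*r < 6) ∨ j + 9 ≥ 2*tot + 3*j - 6 must hold; in canonical form it is (q = -3 ∧ 3*r < 6) ∨ 2*j + 2*tot ≤ 15.
Before j := z + j: (q = -3 ∧ 3*r < 6) ∨ 2*j + 2*tot + 2*z ≤ 15
Before q := z: (z = -3 ∧ 3*r < 6) ∨ 2*j + 2*tot + 2*z ≤ 15
Before q := 3*r - 5: (z = -3 ∧ 3*r < 6) ∨ 2*j + 2*tot + 2*z ≤ 15
Before z := j - 8: (j = 5 ∧ 3*r < 6) ∨ 4*j + 2*tot ≤ 31
Answer: WP = (j = 5 ∧ 3*r < 6) ∨ 4*j + 2*tot ≤ 31


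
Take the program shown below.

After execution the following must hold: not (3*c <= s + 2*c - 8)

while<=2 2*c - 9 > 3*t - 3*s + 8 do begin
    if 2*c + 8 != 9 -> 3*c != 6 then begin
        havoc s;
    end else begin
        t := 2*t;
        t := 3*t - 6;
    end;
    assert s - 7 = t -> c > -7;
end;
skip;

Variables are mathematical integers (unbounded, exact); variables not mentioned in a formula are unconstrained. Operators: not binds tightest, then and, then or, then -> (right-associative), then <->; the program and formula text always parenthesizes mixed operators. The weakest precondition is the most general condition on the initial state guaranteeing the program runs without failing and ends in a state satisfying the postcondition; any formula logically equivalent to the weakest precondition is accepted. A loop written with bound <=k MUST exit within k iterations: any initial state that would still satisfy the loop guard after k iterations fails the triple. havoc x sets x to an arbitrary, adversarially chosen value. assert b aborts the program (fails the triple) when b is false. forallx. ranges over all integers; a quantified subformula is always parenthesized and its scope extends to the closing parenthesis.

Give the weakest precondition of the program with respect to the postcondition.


Working backward. After the program, the postcondition not (3*c <= s + 2*c - 8) must hold; in canonical form it is not (c <= s - 8).
Before skip: not (c <= s - 8)
Before the loop (bound <=2), unroll the exhaustion recursion (WP_0 = exit-now case; WP_j = one more guarded iteration, up to j = 2):
  WP_0: (not (2*c + 3*s > 3*t + 17)) and (not (c <= s - 8))
  WP_1: (2*c + 3*s > 3*t + 17 -> (((2*c != 1 -> 3*c != 6) -> (forall s_1. ((s_1 = t + 7 -> c > -7) and (not (2*c + 3*s_1 > 3*t + 17)) and (not (c <= s_1 - 8))))) and ((not (2*c != 1 -> 3*c != 6)) -> ((s = 6*t + 1 -> c > -7) and (not (2*c + 3*s > 18*t - 1)) and (not (c <= s - 8)))))) and ((not (2*c + 3*s > 3*t + 17)) -> (not (c <= s - 8)))
  WP_2: (2*c + 3*s > 3*t + 17 -> (((2*c != 1 -> 3*c != 6) -> (forall s_2. ((s_2 = t + 7 -> c > -7) and (2*c + 3*s_2 > 3*t + 17 -> (((2*c != 1 -> 3*c != 6) -> (forall s_1. ((s_1 = t + 7 -> c > -7) and (not (2*c + 3*s_1 > 3*t + 17)) and (not (c <= s_1 - 8))))) and ((not (2*c != 1 -> 3*c != 6)) -> ((s_2 = 6*t + 1 -> c > -7) and (not (2*c + 3*s_2 > 18*t - 1)) and (not (c <= s_2 - 8)))))) and ((not (2*c + 3*s_2 > 3*t + 17)) -> (not (c <= s_2 - 8)))))) and ((not (2*c != 1 -> 3*c != 6)) -> ((s = 6*t + 1 -> c > -7) and (2*c + 3*s > 18*t - 1 -> (((2*c != 1 -> 3*c != 6) -> (forall s_1. ((s_1 = 6*t + 1 -> c > -7) and (not (2*c + 3*s_1 > 18*t - 1)) and (not (c <= s_1 - 8))))) and ((not (2*c != 1 -> 3*c != 6)) -> ((s = 36*t - 35 -> c > -7) and (not (2*c + 3*s > 108*t - 109)) and (not (c <= s - 8)))))) and ((not (2*c + 3*s > 18*t - 1)) -> (not (c <= s - 8))))))) and ((not (2*c + 3*s > 3*t + 17)) -> (not (c <= s - 8)))
So before the loop: (2*c + 3*s > 3*t + 17 -> (((2*c != 1 -> 3*c != 6) -> (forall s_2. ((s_2 = t + 7 -> c > -7) and (2*c + 3*s_2 > 3*t + 17 -> (((2*c != 1 -> 3*c != 6) -> (forall s_1. ((s_1 = t + 7 -> c > -7) and (not (2*c + 3*s_1 > 3*t + 17)) and (not (c <= s_1 - 8))))) and ((not (2*c != 1 -> 3*c != 6)) -> ((s_2 = 6*t + 1 -> c > -7) and (not (2*c + 3*s_2 > 18*t - 1)) and (not (c <= s_2 - 8)))))) and ((not (2*c + 3*s_2 > 3*t + 17)) -> (not (c <= s_2 - 8)))))) and ((not (2*c != 1 -> 3*c != 6)) -> ((s = 6*t + 1 -> c > -7) and (2*c + 3*s > 18*t - 1 -> (((2*c != 1 -> 3*c != 6) -> (forall s_1. ((s_1 = 6*t + 1 -> c > -7) and (not (2*c + 3*s_1 > 18*t - 1)) and (not (c <= s_1 - 8))))) and ((not (2*c != 1 -> 3*c != 6)) -> ((s = 36*t - 35 -> c > -7) and (not (2*c + 3*s > 108*t - 109)) and (not (c <= s - 8)))))) and ((not (2*c + 3*s > 18*t - 1)) -> (not (c <= s - 8))))))) and ((not (2*c + 3*s > 3*t + 17)) -> (not (c <= s - 8)))
Answer: WP = (2*c + 3*s > 3*t + 17 -> (((2*c != 1 -> 3*c != 6) -> (forall s_2. ((s_2 = t + 7 -> c > -7) and (2*c + 3*s_2 > 3*t + 17 -> (((2*c != 1 -> 3*c != 6) -> (forall s_1. ((s_1 = t + 7 -> c > -7) and (not (2*c + 3*s_1 > 3*t + 17)) and (not (c <= s_1 - 8))))) and ((not (2*c != 1 -> 3*c != 6)) -> ((s_2 = 6*t + 1 -> c > -7) and (not (2*c + 3*s_2 > 18*t - 1)) and (not (c <= s_2 - 8)))))) and ((not (2*c + 3*s_2 > 3*t + 17)) -> (not (c <= s_2 - 8)))))) and ((not (2*c != 1 -> 3*c != 6)) -> ((s = 6*t + 1 -> c > -7) and (2*c + 3*s > 18*t - 1 -> (((2*c != 1 -> 3*c != 6) -> (forall s_1. ((s_1 = 6*t + 1 -> c > -7) and (not (2*c + 3*s_1 > 18*t - 1)) and (not (c <= s_1 - 8))))) and ((not (2*c != 1 -> 3*c != 6)) -> ((s = 36*t - 35 -> c > -7) and (not (2*c + 3*s > 108*t - 109)) and (not (c <= s - 8)))))) and ((not (2*c + 3*s > 18*t - 1)) -> (not (c <= s - 8))))))) and ((not (2*c + 3*s > 3*t + 17)) -> (not (c <= s - 8)))


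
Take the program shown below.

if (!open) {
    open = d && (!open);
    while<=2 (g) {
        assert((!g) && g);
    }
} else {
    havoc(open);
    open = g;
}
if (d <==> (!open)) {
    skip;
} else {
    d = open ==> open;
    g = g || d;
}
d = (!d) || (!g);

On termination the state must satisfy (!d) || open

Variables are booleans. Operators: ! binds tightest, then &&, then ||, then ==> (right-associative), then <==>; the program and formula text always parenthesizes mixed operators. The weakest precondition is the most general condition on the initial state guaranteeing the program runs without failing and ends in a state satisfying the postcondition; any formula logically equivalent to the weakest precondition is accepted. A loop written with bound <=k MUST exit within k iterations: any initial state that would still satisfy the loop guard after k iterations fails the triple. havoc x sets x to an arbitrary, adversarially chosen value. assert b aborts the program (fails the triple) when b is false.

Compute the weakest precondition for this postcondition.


Working backward. After the program, (!d) || open must hold.
Before d := (!d) || (!g): (!((!d) || (!g))) || open
Then branch requires (!((!d) || (!g))) || open; else branch requires true.
Before the if: (d <==> (!open)) ==> ((!((!d) || (!g))) || open)
Then branch requires (!g) && ((!g) ==> ((d <==> (!(d && (!open)))) ==> ((!((!d) || (!g))) || (d && (!open))))); else branch requires (d <==> (!g)) ==> ((!((!d) || (!g))) || g).
Before the if: ((!open) ==> ((!g) && ((!g) ==> ((d <==> (!(d && (!open)))) ==> ((!((!d) || (!g))) || (d && (!open))))))) && (open ==> ((d <==> (!g)) ==> ((!((!d) || (!g))) || g)))
Answer: WP = ((!open) ==> ((!g) && ((!g) ==> ((d <==> (!(d && (!open)))) ==> ((!((!d) || (!g))) || (d && (!open))))))) && (open ==> ((d <==> (!g)) ==> ((!((!d) || (!g))) || g)))


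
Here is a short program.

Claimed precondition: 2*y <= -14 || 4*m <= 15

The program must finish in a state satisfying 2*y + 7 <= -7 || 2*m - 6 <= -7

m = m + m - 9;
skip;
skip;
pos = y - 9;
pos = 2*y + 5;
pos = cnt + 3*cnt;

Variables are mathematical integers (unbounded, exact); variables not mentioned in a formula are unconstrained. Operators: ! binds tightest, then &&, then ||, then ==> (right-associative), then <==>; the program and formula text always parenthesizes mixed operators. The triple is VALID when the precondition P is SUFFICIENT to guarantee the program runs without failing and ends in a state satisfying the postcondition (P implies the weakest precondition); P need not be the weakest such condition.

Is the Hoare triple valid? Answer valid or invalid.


Working backward. After the program, the postcondition 2*y + 7 <= -7 || 2*m - 6 <= -7 must hold; in canonical form it is 2*y <= -14 || 2*m <= -1.
Before pos := cnt + 3*cnt: 2*y <= -14 || 2*m <= -1
Before pos := 2*y + 5: 2*y <= -14 || 2*m <= -1
Before pos := y - 9: 2*y <= -14 || 2*m <= -1
Before skip: 2*y <= -14 || 2*m <= -1
Before skip: 2*y <= -14 || 2*m <= -1
Before m := m + m - 9: 2*y <= -14 || 4*m <= 17
The weakest precondition is 2*y <= -14 || 4*m <= 17.
Check whether 2*y <= -14 || 4*m <= 15 implies it.
Every state satisfying the precondition satisfies the weakest precondition: the implication holds.
Answer: valid


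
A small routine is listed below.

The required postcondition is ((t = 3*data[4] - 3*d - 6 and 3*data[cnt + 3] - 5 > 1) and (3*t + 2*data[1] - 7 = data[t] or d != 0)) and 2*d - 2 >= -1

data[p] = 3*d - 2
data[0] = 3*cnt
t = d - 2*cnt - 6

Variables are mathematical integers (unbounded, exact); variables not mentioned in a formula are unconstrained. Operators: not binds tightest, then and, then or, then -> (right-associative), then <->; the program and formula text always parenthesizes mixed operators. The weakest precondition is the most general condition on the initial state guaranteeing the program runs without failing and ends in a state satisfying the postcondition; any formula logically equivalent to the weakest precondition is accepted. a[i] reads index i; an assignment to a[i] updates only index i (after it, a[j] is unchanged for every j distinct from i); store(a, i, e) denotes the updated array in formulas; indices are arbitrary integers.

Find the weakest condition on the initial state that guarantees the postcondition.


Working backward. After the program, the postcondition ((t = 3*data[4] - 3*d - 6 and 3*data[cnt + 3] - 5 > 1) and (3*t + 2*data[1] - 7 = data[t] or d != 0)) and 2*d - 2 >= -1 must hold; in canonical form it is 3*d + t = 3*data[4] - 6 and 3*data[cnt + 3] > 6 and (2*data[1] + 3*t = data[t] + 7 or d != 0) and 2*d >= 1.
Before t := d - 2*cnt - 6: 4*d = 3*data[4] + 2*cnt and 3*data[cnt + 3] > 6 and (2*data[1] + 3*d = data[-2*cnt + d - 6] + 6*cnt + 25 or d != 0) and 2*d >= 1
Before data[0] := 3*cnt: 4*d = 3*data[4] + 2*cnt and 3*store(data, 0, 3*cnt)[cnt + 3] > 6 and (2*data[1] + 3*d = store(data, 0, 3*cnt)[-2*cnt + d - 6] + 6*cnt + 25 or d != 0) and 2*d >= 1
Before data[p] := 3*d - 2: 4*d = 3*store(data, p, 3*d - 2)[4] + 2*cnt and 3*store(store(data, p, 3*d - 2), 0, 3*cnt)[cnt + 3] > 6 and (2*store(data, p, 3*d - 2)[1] + 3*d = store(store(data, p, 3*d - 2), 0, 3*cnt)[-2*cnt + d - 6] + 6*cnt + 25 or d != 0) and 2*d >= 1
Answer: WP = 4*d = 3*store(data, p, 3*d - 2)[4] + 2*cnt and 3*store(store(data, p, 3*d - 2), 0, 3*cnt)[cnt + 3] > 6 and (2*store(data, p, 3*d - 2)[1] + 3*d = store(store(data, p, 3*d - 2), 0, 3*cnt)[-2*cnt + d - 6] + 6*cnt + 25 or d != 0) and 2*d >= 1


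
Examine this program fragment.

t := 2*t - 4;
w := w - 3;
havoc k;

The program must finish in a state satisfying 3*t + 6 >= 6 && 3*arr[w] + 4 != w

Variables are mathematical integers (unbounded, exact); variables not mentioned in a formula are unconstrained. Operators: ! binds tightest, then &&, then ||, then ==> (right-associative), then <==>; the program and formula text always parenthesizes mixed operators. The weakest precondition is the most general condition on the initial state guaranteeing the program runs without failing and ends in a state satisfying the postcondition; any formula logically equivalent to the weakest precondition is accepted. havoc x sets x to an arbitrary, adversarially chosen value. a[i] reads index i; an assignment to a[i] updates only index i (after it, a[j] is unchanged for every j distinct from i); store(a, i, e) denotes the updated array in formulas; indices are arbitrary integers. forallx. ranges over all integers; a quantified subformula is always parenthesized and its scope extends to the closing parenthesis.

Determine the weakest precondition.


Working backward. After the program, the postcondition 3*t + 6 >= 6 && 3*arr[w] + 4 != w must hold; in canonical form it is 3*t >= 0 && 3*arr[w] != w - 4.
Before havoc k: 3*t >= 0 && 3*arr[w] != w - 4
Before w := w - 3: 3*t >= 0 && 3*arr[w - 3] != w - 7
Before t := 2*t - 4: 6*t >= 12 && 3*arr[w - 3] != w - 7
Answer: WP = 6*t >= 12 && 3*arr[w - 3] != w - 7


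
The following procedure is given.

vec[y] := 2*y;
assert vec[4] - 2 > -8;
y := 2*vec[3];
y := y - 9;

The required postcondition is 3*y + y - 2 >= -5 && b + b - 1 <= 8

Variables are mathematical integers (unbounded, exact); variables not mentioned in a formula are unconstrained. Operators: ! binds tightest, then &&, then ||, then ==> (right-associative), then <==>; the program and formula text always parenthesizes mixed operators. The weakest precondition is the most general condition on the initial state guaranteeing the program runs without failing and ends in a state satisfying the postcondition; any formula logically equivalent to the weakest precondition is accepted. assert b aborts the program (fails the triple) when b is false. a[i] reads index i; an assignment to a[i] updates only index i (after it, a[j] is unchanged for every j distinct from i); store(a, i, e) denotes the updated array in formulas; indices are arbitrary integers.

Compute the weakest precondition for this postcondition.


Working backward. After the program, the postcondition 3*y + y - 2 >= -5 && b + b - 1 <= 8 must hold; in canonical form it is 4*y >= -3 && 2*b <= 9.
Before y := y - 9: 4*y >= 33 && 2*b <= 9
Before y := 2*vec[3]: 8*vec[3] >= 33 && 2*b <= 9
Before assert vec[4] - 2 > -8: vec[4] > -6 && 8*vec[3] >= 33 && 2*b <= 9
Before vec[y] := 2*y: store(vec, y, 2*y)[4] > -6 && 8*store(vec, y, 2*y)[3] >= 33 && 2*b <= 9
Answer: WP = store(vec, y, 2*y)[4] > -6 && 8*store(vec, y, 2*y)[3] >= 33 && 2*b <= 9


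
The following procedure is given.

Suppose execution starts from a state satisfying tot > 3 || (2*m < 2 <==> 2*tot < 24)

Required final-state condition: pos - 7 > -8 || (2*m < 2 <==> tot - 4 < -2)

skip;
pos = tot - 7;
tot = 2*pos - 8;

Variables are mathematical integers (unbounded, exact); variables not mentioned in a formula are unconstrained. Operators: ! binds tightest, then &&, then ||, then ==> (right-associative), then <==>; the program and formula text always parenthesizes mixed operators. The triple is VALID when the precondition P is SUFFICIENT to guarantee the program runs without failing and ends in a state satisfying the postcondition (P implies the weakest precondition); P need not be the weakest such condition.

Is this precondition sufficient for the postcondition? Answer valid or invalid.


Working backward. After the program, the postcondition pos - 7 > -8 || (2*m < 2 <==> tot - 4 < -2) must hold; in canonical form it is pos > -1 || (2*m < 2 <==> tot < 2).
Before tot := 2*pos - 8: pos > -1 || (2*m < 2 <==> 2*pos < 10)
Before pos := tot - 7: tot > 6 || (2*m < 2 <==> 2*tot < 24)
Before skip: tot > 6 || (2*m < 2 <==> 2*tot < 24)
The weakest precondition is tot > 6 || (2*m < 2 <==> 2*tot < 24).
Check whether tot > 3 || (2*m < 2 <==> 2*tot < 24) implies it.
Countermodel: at the initial state m = 1, tot = 4, the precondition holds but the weakest precondition fails.
Answer: invalid


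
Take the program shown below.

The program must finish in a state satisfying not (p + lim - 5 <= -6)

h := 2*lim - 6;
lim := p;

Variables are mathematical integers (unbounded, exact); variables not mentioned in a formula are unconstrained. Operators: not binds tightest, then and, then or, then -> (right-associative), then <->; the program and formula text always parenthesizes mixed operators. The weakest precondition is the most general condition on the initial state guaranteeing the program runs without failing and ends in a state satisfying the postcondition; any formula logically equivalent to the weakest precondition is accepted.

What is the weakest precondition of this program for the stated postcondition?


Working backward. After the program, the postcondition not (p + lim - 5 <= -6) must hold; in canonical form it is not (lim + p <= -1).
Before lim := p: not (2*p <= -1)
Before h := 2*lim - 6: not (2*p <= -1)
Answer: WP = not (2*p <= -1)


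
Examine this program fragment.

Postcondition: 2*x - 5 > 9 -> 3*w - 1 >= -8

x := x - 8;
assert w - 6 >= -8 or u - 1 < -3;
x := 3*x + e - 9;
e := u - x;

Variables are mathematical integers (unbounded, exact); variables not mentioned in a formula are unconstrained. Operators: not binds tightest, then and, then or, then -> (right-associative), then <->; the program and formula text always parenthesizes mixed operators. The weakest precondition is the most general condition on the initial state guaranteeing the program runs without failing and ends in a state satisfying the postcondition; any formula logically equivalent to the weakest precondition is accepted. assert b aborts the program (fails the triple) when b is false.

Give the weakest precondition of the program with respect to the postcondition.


Working backward. After the program, the postcondition 2*x - 5 > 9 -> 3*w - 1 >= -8 must hold; in canonical form it is 2*x > 14 -> 3*w >= -7.
Before e := u - x: 2*x > 14 -> 3*w >= -7
Before x := 3*x + e - 9: 2*e + 6*x > 32 -> 3*w >= -7
Before assert w - 6 >= -8 or u - 1 < -3: (w >= -2 or u < -2) and (2*e + 6*x > 32 -> 3*w >= -7)
Before x := x - 8: (w >= -2 or u < -2) and (2*e + 6*x > 80 -> 3*w >= -7)
Answer: WP = (w >= -2 or u < -2) and (2*e + 6*x > 80 -> 3*w >= -7)


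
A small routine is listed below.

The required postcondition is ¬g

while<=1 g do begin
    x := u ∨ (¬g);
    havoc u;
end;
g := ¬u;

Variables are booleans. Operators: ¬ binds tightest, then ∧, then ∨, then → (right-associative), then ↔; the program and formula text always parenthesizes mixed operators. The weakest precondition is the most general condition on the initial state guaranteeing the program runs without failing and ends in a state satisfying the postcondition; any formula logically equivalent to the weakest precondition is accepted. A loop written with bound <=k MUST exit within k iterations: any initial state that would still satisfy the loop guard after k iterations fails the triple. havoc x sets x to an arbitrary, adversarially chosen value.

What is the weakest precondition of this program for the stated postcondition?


Working backward. After the program, ¬g must hold.
Before g := ¬u: u
Before the loop (bound <=1), unroll the exhaustion recursion (WP_0 = exit-now case; WP_j = one more guarded iteration, up to j = 1):
  WP_0: (¬g) ∧ u
  WP_1: (¬g) ∧ ((¬g) → u)
So before the loop: (¬g) ∧ ((¬g) → u)
Answer: WP = (¬g) ∧ ((¬g) → u)


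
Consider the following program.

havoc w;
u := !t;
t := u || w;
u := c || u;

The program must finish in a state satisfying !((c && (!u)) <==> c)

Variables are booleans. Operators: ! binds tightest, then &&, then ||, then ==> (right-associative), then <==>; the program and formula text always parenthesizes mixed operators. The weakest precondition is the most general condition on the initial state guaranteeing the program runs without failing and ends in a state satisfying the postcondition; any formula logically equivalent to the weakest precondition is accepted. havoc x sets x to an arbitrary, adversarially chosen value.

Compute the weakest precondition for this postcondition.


Working backward. After the program, !((c && (!u)) <==> c) must hold.
Before u := c || u: !((c && (!(c || u))) <==> c)
Before t := u || w: !((c && (!(c || u))) <==> c)
Before u := !t: !((c && (!(c || (!t)))) <==> c)
Before havoc w: !((c && (!(c || (!t)))) <==> c)
Answer: WP = !((c && (!(c || (!t)))) <==> c)


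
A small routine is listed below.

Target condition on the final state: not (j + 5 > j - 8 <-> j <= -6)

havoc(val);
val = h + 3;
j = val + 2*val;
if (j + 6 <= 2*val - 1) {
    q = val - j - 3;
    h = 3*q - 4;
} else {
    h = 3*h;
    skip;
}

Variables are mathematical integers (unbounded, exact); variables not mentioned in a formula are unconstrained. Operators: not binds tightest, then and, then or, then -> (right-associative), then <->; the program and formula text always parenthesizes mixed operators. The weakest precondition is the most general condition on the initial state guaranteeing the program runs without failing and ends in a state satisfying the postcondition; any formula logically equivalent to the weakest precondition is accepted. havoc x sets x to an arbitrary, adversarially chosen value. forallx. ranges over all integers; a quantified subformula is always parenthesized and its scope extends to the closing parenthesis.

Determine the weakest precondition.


Working backward. After the program, the postcondition not (j + 5 > j - 8 <-> j <= -6) must hold; in canonical form it is not (j <= -6).
Then branch requires not (j <= -6); else branch requires not (j <= -6).
Before the if: (j <= 2*val - 7 -> (not (j <= -6))) and ((not (j <= 2*val - 7)) -> (not (j <= -6)))
Before j := val + 2*val: (val <= -7 -> (not (3*val <= -6))) and ((not (val <= -7)) -> (not (3*val <= -6)))
Before val := h + 3: (h <= -10 -> (not (3*h <= -15))) and ((not (h <= -10)) -> (not (3*h <= -15)))
Before havoc val: (h <= -10 -> (not (3*h <= -15))) and ((not (h <= -10)) -> (not (3*h <= -15)))
Answer: WP = (h <= -10 -> (not (3*h <= -15))) and ((not (h <= -10)) -> (not (3*h <= -15)))


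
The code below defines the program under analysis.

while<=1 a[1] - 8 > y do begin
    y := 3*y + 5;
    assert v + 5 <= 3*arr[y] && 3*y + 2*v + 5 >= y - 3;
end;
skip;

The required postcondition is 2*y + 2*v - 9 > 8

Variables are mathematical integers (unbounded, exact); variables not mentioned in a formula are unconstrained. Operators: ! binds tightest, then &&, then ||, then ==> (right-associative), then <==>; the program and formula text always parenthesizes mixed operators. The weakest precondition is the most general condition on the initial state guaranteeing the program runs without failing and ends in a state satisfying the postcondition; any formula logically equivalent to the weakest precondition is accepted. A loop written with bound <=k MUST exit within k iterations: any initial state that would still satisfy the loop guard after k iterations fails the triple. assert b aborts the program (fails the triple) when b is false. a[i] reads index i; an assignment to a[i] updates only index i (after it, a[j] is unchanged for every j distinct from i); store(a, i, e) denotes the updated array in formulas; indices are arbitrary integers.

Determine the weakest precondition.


Working backward. After the program, the postcondition 2*y + 2*v - 9 > 8 must hold; in canonical form it is 2*v + 2*y > 17.
Before skip: 2*v + 2*y > 17
Before the loop (bound <=1), unroll the exhaustion recursion (WP_0 = exit-now case; WP_j = one more guarded iteration, up to j = 1):
  WP_0: (!(a[1] > y + 8)) && 2*v + 2*y > 17
  WP_1: (a[1] > y + 8 ==> (v <= 3*arr[3*y + 5] - 5 && 2*v + 6*y >= -18 && (!(a[1] > 3*y + 13)) && 2*v + 6*y > 7)) && ((!(a[1] > y + 8)) ==> 2*v + 2*y > 17)
So before the loop: (a[1] > y + 8 ==> (v <= 3*arr[3*y + 5] - 5 && 2*v + 6*y >= -18 && (!(a[1] > 3*y + 13)) && 2*v + 6*y > 7)) && ((!(a[1] > y + 8)) ==> 2*v + 2*y > 17)
Answer: WP = (a[1] > y + 8 ==> (v <= 3*arr[3*y + 5] - 5 && 2*v + 6*y >= -18 && (!(a[1] > 3*y + 13)) && 2*v + 6*y > 7)) && ((!(a[1] > y + 8)) ==> 2*v + 2*y > 17)


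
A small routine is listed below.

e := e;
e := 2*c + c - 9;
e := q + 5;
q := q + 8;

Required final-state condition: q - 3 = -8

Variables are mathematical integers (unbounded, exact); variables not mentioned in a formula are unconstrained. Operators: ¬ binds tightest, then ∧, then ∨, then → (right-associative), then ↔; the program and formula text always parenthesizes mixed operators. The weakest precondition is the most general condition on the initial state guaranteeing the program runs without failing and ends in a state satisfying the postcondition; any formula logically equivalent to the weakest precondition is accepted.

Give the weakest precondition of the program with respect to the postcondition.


Working backward. After the program, the postcondition q - 3 = -8 must hold; in canonical form it is q = -5.
Before q := q + 8: q = -13
Before e := q + 5: q = -13
Before e := 2*c + c - 9: q = -13
Before e := e: q = -13
Answer: WP = q = -13


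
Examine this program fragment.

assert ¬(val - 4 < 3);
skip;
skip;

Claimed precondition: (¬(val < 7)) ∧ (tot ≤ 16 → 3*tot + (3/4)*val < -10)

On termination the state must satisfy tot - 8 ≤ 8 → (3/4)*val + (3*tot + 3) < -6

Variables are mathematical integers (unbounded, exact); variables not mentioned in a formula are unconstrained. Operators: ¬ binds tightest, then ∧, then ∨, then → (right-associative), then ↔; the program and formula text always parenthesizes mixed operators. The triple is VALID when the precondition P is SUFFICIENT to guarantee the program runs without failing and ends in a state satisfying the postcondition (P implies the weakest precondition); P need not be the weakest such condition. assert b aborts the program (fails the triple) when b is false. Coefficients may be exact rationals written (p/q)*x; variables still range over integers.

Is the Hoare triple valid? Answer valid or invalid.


Working backward. After the program, the postcondition tot - 8 ≤ 8 → (3/4)*val + (3*tot + 3) < -6 must hold; in canonical form it is tot ≤ 16 → 3*tot + (3/4)*val < -9.
Before skip: tot ≤ 16 → 3*tot + (3/4)*val < -9
Before skip: tot ≤ 16 → 3*tot + (3/4)*val < -9
Before assert ¬(val - 4 < 3): (¬(val < 7)) ∧ (tot ≤ 16 → 3*tot + (3/4)*val < -9)
The weakest precondition is (¬(val < 7)) ∧ (tot ≤ 16 → 3*tot + (3/4)*val < -9).
Check whether (¬(val < 7)) ∧ (tot ≤ 16 → 3*tot + (3/4)*val < -10) implies it.
Every state satisfying the precondition satisfies the weakest precondition: the implication holds.
Answer: valid


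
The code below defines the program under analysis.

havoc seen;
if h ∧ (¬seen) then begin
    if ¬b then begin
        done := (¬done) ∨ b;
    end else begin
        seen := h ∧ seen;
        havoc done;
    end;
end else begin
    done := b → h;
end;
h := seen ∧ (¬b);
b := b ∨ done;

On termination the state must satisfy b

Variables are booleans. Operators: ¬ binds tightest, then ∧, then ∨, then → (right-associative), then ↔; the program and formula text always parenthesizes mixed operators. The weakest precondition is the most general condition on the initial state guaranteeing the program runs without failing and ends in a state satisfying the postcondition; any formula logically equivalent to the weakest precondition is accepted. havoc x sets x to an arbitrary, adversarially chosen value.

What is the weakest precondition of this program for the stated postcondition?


Working backward. After the program, b must hold.
Before b := b ∨ done: b ∨ done
Before h := seen ∧ (¬b): b ∨ done
Then branch requires (¬b) → (b ∨ (¬done)); else branch requires b ∨ (b → h).
Before the if: ((h ∧ (¬seen)) → ((¬b) → (b ∨ (¬done)))) ∧ ((¬(h ∧ (¬seen))) → (b ∨ (b → h)))
Before havoc seen: (b ∨ (b → h)) ∧ (h → ((¬b) → (b ∨ (¬done)))) ∧ ((¬h) → (b ∨ (b → h)))
Answer: WP = (b ∨ (b → h)) ∧ (h → ((¬b) → (b ∨ (¬done)))) ∧ ((¬h) → (b ∨ (b → h)))
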